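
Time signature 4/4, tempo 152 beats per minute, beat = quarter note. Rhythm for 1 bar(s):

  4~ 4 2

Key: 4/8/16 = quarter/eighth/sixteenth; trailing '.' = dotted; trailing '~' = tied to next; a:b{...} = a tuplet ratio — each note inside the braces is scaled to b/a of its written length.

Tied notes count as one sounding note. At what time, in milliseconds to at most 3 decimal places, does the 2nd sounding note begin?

note 2 onset = 2b = 789.474ms

1. 0.0ms @ 0 + 789.474ms (2)
2. 789.474ms @ 2 + 789.474ms (2)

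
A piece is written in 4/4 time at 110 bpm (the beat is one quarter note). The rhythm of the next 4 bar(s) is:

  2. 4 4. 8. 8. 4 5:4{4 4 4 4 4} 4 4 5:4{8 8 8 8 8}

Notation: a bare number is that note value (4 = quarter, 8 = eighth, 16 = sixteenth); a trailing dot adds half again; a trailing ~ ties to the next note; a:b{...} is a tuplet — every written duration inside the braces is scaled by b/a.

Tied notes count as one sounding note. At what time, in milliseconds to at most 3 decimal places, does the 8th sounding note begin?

1. 0.0ms @ 0 + 1636.364ms (3)
2. 1636.364ms @ 3 + 545.455ms (1)
3. 2181.818ms @ 4 + 818.182ms (3/2)
4. 3000.0ms @ 11/2 + 409.091ms (3/4)
5. 3409.091ms @ 25/4 + 409.091ms (3/4)
6. 3818.182ms @ 7 + 545.455ms (1)
7. 4363.636ms @ 8 + 436.364ms (4/5)
8. 4800.0ms @ 44/5 + 436.364ms (4/5)
9. 5236.364ms @ 48/5 + 436.364ms (4/5)
10. 5672.727ms @ 52/5 + 436.364ms (4/5)
11. 6109.091ms @ 56/5 + 436.364ms (4/5)
12. 6545.455ms @ 12 + 545.455ms (1)
13. 7090.909ms @ 13 + 545.455ms (1)
14. 7636.364ms @ 14 + 218.182ms (2/5)
15. 7854.545ms @ 72/5 + 218.182ms (2/5)
16. 8072.727ms @ 74/5 + 218.182ms (2/5)
17. 8290.909ms @ 76/5 + 218.182ms (2/5)
18. 8509.091ms @ 78/5 + 218.182ms (2/5)

note 8 onset = 44/5b = 4800.0ms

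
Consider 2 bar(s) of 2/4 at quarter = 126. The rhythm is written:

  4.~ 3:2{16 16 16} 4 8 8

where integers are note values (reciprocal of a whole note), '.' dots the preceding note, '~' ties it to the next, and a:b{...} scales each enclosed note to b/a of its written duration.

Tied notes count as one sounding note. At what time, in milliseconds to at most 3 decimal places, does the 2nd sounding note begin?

1. 0.0ms @ 0 + 793.651ms (5/3)
2. 793.651ms @ 5/3 + 79.365ms (1/6)
3. 873.016ms @ 11/6 + 79.365ms (1/6)
4. 952.381ms @ 2 + 476.19ms (1)
5. 1428.571ms @ 3 + 238.095ms (1/2)
6. 1666.667ms @ 7/2 + 238.095ms (1/2)

note 2 onset = 5/3b = 793.651ms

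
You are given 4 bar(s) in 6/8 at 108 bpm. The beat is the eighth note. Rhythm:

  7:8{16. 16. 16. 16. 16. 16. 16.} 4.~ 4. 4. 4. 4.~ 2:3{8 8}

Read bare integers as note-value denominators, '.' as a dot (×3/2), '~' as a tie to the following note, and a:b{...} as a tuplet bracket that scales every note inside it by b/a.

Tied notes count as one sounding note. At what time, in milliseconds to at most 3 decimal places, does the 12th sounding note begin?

1. 0.0ms @ 0 + 476.19ms (6/7)
2. 476.19ms @ 6/7 + 476.19ms (6/7)
3. 952.381ms @ 12/7 + 476.19ms (6/7)
4. 1428.571ms @ 18/7 + 476.19ms (6/7)
5. 1904.762ms @ 24/7 + 476.19ms (6/7)
6. 2380.952ms @ 30/7 + 476.19ms (6/7)
7. 2857.143ms @ 36/7 + 476.19ms (6/7)
8. 3333.333ms @ 6 + 3333.333ms (6)
9. 6666.667ms @ 12 + 1666.667ms (3)
10. 8333.333ms @ 15 + 1666.667ms (3)
11. 10000.0ms @ 18 + 2500.0ms (9/2)
12. 12500.0ms @ 45/2 + 833.333ms (3/2)

note 12 onset = 45/2b = 12500.0ms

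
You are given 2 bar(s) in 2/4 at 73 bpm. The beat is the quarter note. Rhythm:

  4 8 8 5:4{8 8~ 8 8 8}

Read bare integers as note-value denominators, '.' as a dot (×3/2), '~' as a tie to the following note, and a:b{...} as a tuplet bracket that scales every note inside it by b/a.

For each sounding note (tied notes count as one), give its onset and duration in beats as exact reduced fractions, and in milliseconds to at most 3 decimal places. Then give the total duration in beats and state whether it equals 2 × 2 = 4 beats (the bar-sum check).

1) 0.0ms=0b +821.918ms=1b
2) 821.918ms=1b +410.959ms=1/2b
3) 1232.877ms=3/2b +410.959ms=1/2b
4) 1643.836ms=2b +328.767ms=2/5b
5) 1972.603ms=12/5b +657.534ms=4/5b
6) 2630.137ms=16/5b +328.767ms=2/5b
7) 2958.904ms=18/5b +328.767ms=2/5b
Σ=4b of 4 (73bpm 2/4) — PASS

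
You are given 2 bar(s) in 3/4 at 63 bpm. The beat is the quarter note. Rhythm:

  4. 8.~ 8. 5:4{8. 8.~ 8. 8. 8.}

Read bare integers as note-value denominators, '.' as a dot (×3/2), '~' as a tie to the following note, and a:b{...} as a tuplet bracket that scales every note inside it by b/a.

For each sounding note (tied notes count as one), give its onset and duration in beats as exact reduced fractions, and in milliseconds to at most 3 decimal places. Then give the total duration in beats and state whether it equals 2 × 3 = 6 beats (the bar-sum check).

1) 0.0ms=0b +1428.571ms=3/2b
2) 1428.571ms=3/2b +1428.571ms=3/2b
3) 2857.143ms=3b +571.429ms=3/5b
4) 3428.571ms=18/5b +1142.857ms=6/5b
5) 4571.429ms=24/5b +571.429ms=3/5b
6) 5142.857ms=27/5b +571.429ms=3/5b
Σ=6b of 6 (63bpm 3/4) — PASS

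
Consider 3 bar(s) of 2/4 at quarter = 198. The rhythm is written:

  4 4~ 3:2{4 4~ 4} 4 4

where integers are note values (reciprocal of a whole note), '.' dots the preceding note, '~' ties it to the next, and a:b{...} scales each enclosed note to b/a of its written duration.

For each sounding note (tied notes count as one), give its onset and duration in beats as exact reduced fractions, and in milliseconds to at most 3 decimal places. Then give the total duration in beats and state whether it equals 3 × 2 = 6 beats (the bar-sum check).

1) 0.0ms=0b +303.03ms=1b
2) 303.03ms=1b +505.051ms=5/3b
3) 808.081ms=8/3b +404.04ms=4/3b
4) 1212.121ms=4b +303.03ms=1b
5) 1515.152ms=5b +303.03ms=1b
Σ=6b of 6 (198bpm 2/4) — PASS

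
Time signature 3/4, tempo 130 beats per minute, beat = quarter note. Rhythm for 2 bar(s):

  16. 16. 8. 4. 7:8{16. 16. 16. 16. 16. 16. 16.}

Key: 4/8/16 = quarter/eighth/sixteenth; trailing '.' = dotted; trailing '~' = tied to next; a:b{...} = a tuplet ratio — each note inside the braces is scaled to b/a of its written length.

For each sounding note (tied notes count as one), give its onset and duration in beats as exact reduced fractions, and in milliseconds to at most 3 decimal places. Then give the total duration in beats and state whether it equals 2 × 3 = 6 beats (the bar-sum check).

1) 0.0ms=0b +173.077ms=3/8b
2) 173.077ms=3/8b +173.077ms=3/8b
3) 346.154ms=3/4b +346.154ms=3/4b
4) 692.308ms=3/2b +692.308ms=3/2b
5) 1384.615ms=3b +197.802ms=3/7b
6) 1582.418ms=24/7b +197.802ms=3/7b
7) 1780.22ms=27/7b +197.802ms=3/7b
8) 1978.022ms=30/7b +197.802ms=3/7b
9) 2175.824ms=33/7b +197.802ms=3/7b
10) 2373.626ms=36/7b +197.802ms=3/7b
11) 2571.429ms=39/7b +197.802ms=3/7b
Σ=6b of 6 (130bpm 3/4) — PASS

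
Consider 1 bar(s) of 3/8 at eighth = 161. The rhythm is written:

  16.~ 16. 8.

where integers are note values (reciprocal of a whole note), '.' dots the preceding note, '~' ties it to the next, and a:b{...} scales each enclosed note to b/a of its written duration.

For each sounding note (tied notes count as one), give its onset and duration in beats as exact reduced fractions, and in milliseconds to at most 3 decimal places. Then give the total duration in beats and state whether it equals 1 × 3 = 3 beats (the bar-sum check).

1) 0.0ms=0b +559.006ms=3/2b
2) 559.006ms=3/2b +559.006ms=3/2b
Σ=3b of 3 (161bpm 3/8) — PASS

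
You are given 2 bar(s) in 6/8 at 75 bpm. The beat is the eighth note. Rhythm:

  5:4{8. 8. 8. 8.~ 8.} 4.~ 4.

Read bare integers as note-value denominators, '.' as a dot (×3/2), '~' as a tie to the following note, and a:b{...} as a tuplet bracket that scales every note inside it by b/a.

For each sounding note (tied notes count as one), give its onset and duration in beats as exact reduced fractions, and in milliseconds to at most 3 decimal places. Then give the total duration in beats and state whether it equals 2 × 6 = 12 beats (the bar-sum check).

1) 0.0ms=0b +960.0ms=6/5b
2) 960.0ms=6/5b +960.0ms=6/5b
3) 1920.0ms=12/5b +960.0ms=6/5b
4) 2880.0ms=18/5b +1920.0ms=12/5b
5) 4800.0ms=6b +4800.0ms=6b
Σ=12b of 12 (75bpm 6/8) — PASS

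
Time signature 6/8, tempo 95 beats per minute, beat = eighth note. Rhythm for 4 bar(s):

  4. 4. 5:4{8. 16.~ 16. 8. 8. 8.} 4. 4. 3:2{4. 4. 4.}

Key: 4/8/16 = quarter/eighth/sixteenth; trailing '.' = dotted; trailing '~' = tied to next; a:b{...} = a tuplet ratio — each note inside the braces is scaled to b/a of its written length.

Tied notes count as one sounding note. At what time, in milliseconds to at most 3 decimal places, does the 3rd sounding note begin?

1. 0.0ms @ 0 + 1894.737ms (3)
2. 1894.737ms @ 3 + 1894.737ms (3)
3. 3789.474ms @ 6 + 757.895ms (6/5)
4. 4547.368ms @ 36/5 + 757.895ms (6/5)
5. 5305.263ms @ 42/5 + 757.895ms (6/5)
6. 6063.158ms @ 48/5 + 757.895ms (6/5)
7. 6821.053ms @ 54/5 + 757.895ms (6/5)
8. 7578.947ms @ 12 + 1894.737ms (3)
9. 9473.684ms @ 15 + 1894.737ms (3)
10. 11368.421ms @ 18 + 1263.158ms (2)
11. 12631.579ms @ 20 + 1263.158ms (2)
12. 13894.737ms @ 22 + 1263.158ms (2)

note 3 onset = 6b = 3789.474ms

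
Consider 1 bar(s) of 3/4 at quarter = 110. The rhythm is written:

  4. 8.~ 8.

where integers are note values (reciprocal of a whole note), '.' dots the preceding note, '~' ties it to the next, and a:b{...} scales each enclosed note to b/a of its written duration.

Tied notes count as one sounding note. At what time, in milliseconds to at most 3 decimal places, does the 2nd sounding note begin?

note 2 onset = 3/2b = 818.182ms

1. 0.0ms @ 0 + 818.182ms (3/2)
2. 818.182ms @ 3/2 + 818.182ms (3/2)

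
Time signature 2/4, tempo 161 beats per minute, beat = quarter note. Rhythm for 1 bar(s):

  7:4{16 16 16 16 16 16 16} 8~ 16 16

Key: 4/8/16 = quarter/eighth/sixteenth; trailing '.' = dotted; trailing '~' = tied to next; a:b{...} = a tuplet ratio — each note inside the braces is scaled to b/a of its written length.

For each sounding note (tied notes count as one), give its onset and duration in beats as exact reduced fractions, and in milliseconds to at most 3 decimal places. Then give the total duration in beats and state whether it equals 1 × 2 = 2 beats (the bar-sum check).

1) 0.0ms=0b +53.239ms=1/7b
2) 53.239ms=1/7b +53.239ms=1/7b
3) 106.477ms=2/7b +53.239ms=1/7b
4) 159.716ms=3/7b +53.239ms=1/7b
5) 212.955ms=4/7b +53.239ms=1/7b
6) 266.193ms=5/7b +53.239ms=1/7b
7) 319.432ms=6/7b +53.239ms=1/7b
8) 372.671ms=1b +279.503ms=3/4b
9) 652.174ms=7/4b +93.168ms=1/4b
Σ=2b of 2 (161bpm 2/4) — PASS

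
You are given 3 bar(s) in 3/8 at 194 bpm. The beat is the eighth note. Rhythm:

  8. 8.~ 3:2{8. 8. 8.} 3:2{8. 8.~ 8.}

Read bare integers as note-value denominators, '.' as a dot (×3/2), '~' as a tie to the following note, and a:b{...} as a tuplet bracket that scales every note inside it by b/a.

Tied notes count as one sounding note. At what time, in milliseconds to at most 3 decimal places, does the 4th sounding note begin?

1. 0.0ms @ 0 + 463.918ms (3/2)
2. 463.918ms @ 3/2 + 773.196ms (5/2)
3. 1237.113ms @ 4 + 309.278ms (1)
4. 1546.392ms @ 5 + 309.278ms (1)
5. 1855.67ms @ 6 + 309.278ms (1)
6. 2164.948ms @ 7 + 618.557ms (2)

note 4 onset = 5b = 1546.392ms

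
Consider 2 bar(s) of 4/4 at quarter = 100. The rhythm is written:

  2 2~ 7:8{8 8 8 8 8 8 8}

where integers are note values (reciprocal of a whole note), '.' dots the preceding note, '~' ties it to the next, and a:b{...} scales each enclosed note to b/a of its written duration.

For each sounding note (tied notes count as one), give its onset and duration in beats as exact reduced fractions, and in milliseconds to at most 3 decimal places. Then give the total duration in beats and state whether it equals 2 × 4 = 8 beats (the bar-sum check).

1) 0.0ms=0b +1200.0ms=2b
2) 1200.0ms=2b +1542.857ms=18/7b
3) 2742.857ms=32/7b +342.857ms=4/7b
4) 3085.714ms=36/7b +342.857ms=4/7b
5) 3428.571ms=40/7b +342.857ms=4/7b
6) 3771.429ms=44/7b +342.857ms=4/7b
7) 4114.286ms=48/7b +342.857ms=4/7b
8) 4457.143ms=52/7b +342.857ms=4/7b
Σ=8b of 8 (100bpm 4/4) — PASS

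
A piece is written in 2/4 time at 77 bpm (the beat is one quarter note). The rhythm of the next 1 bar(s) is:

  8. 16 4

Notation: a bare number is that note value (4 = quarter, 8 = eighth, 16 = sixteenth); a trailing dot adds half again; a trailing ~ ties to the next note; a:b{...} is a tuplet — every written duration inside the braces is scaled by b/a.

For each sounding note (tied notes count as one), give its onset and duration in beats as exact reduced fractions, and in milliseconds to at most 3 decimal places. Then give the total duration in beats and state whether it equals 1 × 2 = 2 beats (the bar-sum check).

1) 0.0ms=0b +584.416ms=3/4b
2) 584.416ms=3/4b +194.805ms=1/4b
3) 779.221ms=1b +779.221ms=1b
Σ=2b of 2 (77bpm 2/4) — PASS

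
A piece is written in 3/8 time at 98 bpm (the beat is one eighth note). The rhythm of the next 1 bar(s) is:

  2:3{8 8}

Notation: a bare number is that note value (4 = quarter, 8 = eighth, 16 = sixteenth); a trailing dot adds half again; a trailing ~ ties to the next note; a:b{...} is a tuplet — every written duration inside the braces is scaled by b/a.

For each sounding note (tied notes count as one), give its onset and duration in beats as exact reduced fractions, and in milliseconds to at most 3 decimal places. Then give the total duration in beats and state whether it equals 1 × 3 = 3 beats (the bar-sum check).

1) 0.0ms=0b +918.367ms=3/2b
2) 918.367ms=3/2b +918.367ms=3/2b
Σ=3b of 3 (98bpm 3/8) — PASS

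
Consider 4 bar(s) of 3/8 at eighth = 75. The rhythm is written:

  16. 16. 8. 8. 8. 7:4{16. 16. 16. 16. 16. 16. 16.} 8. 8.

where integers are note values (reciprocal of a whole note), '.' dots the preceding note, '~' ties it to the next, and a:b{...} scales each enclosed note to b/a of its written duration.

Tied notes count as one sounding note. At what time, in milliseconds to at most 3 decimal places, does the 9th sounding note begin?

note 9 onset = 51/7b = 5828.571ms

1. 0.0ms @ 0 + 600.0ms (3/4)
2. 600.0ms @ 3/4 + 600.0ms (3/4)
3. 1200.0ms @ 3/2 + 1200.0ms (3/2)
4. 2400.0ms @ 3 + 1200.0ms (3/2)
5. 3600.0ms @ 9/2 + 1200.0ms (3/2)
6. 4800.0ms @ 6 + 342.857ms (3/7)
7. 5142.857ms @ 45/7 + 342.857ms (3/7)
8. 5485.714ms @ 48/7 + 342.857ms (3/7)
9. 5828.571ms @ 51/7 + 342.857ms (3/7)
10. 6171.429ms @ 54/7 + 342.857ms (3/7)
11. 6514.286ms @ 57/7 + 342.857ms (3/7)
12. 6857.143ms @ 60/7 + 342.857ms (3/7)
13. 7200.0ms @ 9 + 1200.0ms (3/2)
14. 8400.0ms @ 21/2 + 1200.0ms (3/2)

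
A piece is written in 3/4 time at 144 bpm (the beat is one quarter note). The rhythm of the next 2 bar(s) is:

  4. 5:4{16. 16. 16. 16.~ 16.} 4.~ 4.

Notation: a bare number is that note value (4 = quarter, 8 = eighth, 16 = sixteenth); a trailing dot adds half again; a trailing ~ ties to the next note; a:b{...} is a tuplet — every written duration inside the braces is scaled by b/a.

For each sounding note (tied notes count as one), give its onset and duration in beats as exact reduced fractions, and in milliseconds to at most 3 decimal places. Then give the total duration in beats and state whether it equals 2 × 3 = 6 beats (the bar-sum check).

1) 0.0ms=0b +625.0ms=3/2b
2) 625.0ms=3/2b +125.0ms=3/10b
3) 750.0ms=9/5b +125.0ms=3/10b
4) 875.0ms=21/10b +125.0ms=3/10b
5) 1000.0ms=12/5b +250.0ms=3/5b
6) 1250.0ms=3b +1250.0ms=3b
Σ=6b of 6 (144bpm 3/4) — PASS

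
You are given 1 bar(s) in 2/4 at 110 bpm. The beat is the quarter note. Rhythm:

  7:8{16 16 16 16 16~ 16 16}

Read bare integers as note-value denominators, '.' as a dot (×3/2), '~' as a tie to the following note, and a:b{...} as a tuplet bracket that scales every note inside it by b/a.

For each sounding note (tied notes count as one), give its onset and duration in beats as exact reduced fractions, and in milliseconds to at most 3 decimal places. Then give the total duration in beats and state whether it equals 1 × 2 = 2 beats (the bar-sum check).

1) 0.0ms=0b +155.844ms=2/7b
2) 155.844ms=2/7b +155.844ms=2/7b
3) 311.688ms=4/7b +155.844ms=2/7b
4) 467.532ms=6/7b +155.844ms=2/7b
5) 623.377ms=8/7b +311.688ms=4/7b
6) 935.065ms=12/7b +155.844ms=2/7b
Σ=2b of 2 (110bpm 2/4) — PASS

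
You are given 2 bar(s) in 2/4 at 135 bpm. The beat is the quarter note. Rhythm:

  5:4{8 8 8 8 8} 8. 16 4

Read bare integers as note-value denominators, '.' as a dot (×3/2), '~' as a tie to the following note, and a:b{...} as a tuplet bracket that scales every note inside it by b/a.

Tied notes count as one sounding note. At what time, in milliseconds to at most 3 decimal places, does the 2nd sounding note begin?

1. 0.0ms @ 0 + 177.778ms (2/5)
2. 177.778ms @ 2/5 + 177.778ms (2/5)
3. 355.556ms @ 4/5 + 177.778ms (2/5)
4. 533.333ms @ 6/5 + 177.778ms (2/5)
5. 711.111ms @ 8/5 + 177.778ms (2/5)
6. 888.889ms @ 2 + 333.333ms (3/4)
7. 1222.222ms @ 11/4 + 111.111ms (1/4)
8. 1333.333ms @ 3 + 444.444ms (1)

note 2 onset = 2/5b = 177.778ms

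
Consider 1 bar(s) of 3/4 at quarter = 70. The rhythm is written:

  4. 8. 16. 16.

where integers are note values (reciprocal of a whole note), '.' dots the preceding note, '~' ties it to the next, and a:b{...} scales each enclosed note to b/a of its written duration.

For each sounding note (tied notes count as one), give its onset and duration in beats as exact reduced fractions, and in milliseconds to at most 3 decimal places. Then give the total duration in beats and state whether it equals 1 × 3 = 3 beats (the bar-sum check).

1) 0.0ms=0b +1285.714ms=3/2b
2) 1285.714ms=3/2b +642.857ms=3/4b
3) 1928.571ms=9/4b +321.429ms=3/8b
4) 2250.0ms=21/8b +321.429ms=3/8b
Σ=3b of 3 (70bpm 3/4) — PASS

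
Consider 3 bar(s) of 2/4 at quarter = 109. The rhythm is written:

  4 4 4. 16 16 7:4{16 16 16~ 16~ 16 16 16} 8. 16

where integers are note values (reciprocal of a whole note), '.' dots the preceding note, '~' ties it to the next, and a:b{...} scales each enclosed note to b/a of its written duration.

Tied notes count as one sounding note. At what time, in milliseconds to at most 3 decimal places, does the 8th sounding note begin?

note 8 onset = 30/7b = 2359.109ms

1. 0.0ms @ 0 + 550.459ms (1)
2. 550.459ms @ 1 + 550.459ms (1)
3. 1100.917ms @ 2 + 825.688ms (3/2)
4. 1926.606ms @ 7/2 + 137.615ms (1/4)
5. 2064.22ms @ 15/4 + 137.615ms (1/4)
6. 2201.835ms @ 4 + 78.637ms (1/7)
7. 2280.472ms @ 29/7 + 78.637ms (1/7)
8. 2359.109ms @ 30/7 + 235.911ms (3/7)
9. 2595.02ms @ 33/7 + 78.637ms (1/7)
10. 2673.657ms @ 34/7 + 78.637ms (1/7)
11. 2752.294ms @ 5 + 412.844ms (3/4)
12. 3165.138ms @ 23/4 + 137.615ms (1/4)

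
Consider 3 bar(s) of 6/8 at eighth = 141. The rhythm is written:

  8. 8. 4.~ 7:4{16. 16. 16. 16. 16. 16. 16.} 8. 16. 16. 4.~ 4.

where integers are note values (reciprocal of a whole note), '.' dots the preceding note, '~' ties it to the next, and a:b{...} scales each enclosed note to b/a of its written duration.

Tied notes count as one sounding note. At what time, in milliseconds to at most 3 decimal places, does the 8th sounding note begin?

1. 0.0ms @ 0 + 638.298ms (3/2)
2. 638.298ms @ 3/2 + 638.298ms (3/2)
3. 1276.596ms @ 3 + 1458.967ms (24/7)
4. 2735.562ms @ 45/7 + 182.371ms (3/7)
5. 2917.933ms @ 48/7 + 182.371ms (3/7)
6. 3100.304ms @ 51/7 + 182.371ms (3/7)
7. 3282.675ms @ 54/7 + 182.371ms (3/7)
8. 3465.046ms @ 57/7 + 182.371ms (3/7)
9. 3647.416ms @ 60/7 + 182.371ms (3/7)
10. 3829.787ms @ 9 + 638.298ms (3/2)
11. 4468.085ms @ 21/2 + 319.149ms (3/4)
12. 4787.234ms @ 45/4 + 319.149ms (3/4)
13. 5106.383ms @ 12 + 2553.191ms (6)

note 8 onset = 57/7b = 3465.046ms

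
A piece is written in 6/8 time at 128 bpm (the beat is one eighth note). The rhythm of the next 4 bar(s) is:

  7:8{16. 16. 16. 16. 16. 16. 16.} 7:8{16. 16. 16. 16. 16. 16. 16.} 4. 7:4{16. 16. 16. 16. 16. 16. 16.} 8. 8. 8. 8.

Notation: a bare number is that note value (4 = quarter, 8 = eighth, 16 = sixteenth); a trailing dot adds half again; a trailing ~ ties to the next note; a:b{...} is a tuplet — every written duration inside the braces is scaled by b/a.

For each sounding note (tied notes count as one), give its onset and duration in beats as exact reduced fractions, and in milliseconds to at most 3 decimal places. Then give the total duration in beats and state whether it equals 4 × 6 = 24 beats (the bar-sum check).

1) 0.0ms=0b +401.786ms=6/7b
2) 401.786ms=6/7b +401.786ms=6/7b
3) 803.571ms=12/7b +401.786ms=6/7b
4) 1205.357ms=18/7b +401.786ms=6/7b
5) 1607.143ms=24/7b +401.786ms=6/7b
6) 2008.929ms=30/7b +401.786ms=6/7b
7) 2410.714ms=36/7b +401.786ms=6/7b
8) 2812.5ms=6b +401.786ms=6/7b
9) 3214.286ms=48/7b +401.786ms=6/7b
10) 3616.071ms=54/7b +401.786ms=6/7b
11) 4017.857ms=60/7b +401.786ms=6/7b
12) 4419.643ms=66/7b +401.786ms=6/7b
13) 4821.429ms=72/7b +401.786ms=6/7b
14) 5223.214ms=78/7b +401.786ms=6/7b
15) 5625.0ms=12b +1406.25ms=3b
16) 7031.25ms=15b +200.893ms=3/7b
17) 7232.143ms=108/7b +200.893ms=3/7b
18) 7433.036ms=111/7b +200.893ms=3/7b
19) 7633.929ms=114/7b +200.893ms=3/7b
20) 7834.821ms=117/7b +200.893ms=3/7b
21) 8035.714ms=120/7b +200.893ms=3/7b
22) 8236.607ms=123/7b +200.893ms=3/7b
23) 8437.5ms=18b +703.125ms=3/2b
24) 9140.625ms=39/2b +703.125ms=3/2b
25) 9843.75ms=21b +703.125ms=3/2b
26) 10546.875ms=45/2b +703.125ms=3/2b
Σ=24b of 24 (128bpm 6/8) — PASS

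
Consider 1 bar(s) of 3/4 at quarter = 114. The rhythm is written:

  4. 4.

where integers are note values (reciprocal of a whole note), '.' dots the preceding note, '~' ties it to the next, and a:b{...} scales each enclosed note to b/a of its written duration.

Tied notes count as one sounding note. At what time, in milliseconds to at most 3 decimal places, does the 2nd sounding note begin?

note 2 onset = 3/2b = 789.474ms

1. 0.0ms @ 0 + 789.474ms (3/2)
2. 789.474ms @ 3/2 + 789.474ms (3/2)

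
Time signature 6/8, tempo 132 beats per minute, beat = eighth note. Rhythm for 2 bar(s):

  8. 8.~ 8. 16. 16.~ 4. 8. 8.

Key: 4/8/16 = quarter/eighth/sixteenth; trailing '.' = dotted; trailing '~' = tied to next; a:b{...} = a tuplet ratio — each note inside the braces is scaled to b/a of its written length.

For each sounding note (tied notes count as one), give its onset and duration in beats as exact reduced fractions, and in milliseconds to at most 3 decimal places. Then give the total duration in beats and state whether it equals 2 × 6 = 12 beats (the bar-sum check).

1) 0.0ms=0b +681.818ms=3/2b
2) 681.818ms=3/2b +1363.636ms=3b
3) 2045.455ms=9/2b +340.909ms=3/4b
4) 2386.364ms=21/4b +1704.545ms=15/4b
5) 4090.909ms=9b +681.818ms=3/2b
6) 4772.727ms=21/2b +681.818ms=3/2b
Σ=12b of 12 (132bpm 6/8) — PASS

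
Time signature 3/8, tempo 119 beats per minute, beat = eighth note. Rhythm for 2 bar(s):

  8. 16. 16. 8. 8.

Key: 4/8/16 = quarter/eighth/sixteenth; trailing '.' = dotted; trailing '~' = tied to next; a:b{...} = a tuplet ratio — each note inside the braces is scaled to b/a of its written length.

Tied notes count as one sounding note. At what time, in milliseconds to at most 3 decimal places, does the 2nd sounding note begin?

1. 0.0ms @ 0 + 756.303ms (3/2)
2. 756.303ms @ 3/2 + 378.151ms (3/4)
3. 1134.454ms @ 9/4 + 378.151ms (3/4)
4. 1512.605ms @ 3 + 756.303ms (3/2)
5. 2268.908ms @ 9/2 + 756.303ms (3/2)

note 2 onset = 3/2b = 756.303ms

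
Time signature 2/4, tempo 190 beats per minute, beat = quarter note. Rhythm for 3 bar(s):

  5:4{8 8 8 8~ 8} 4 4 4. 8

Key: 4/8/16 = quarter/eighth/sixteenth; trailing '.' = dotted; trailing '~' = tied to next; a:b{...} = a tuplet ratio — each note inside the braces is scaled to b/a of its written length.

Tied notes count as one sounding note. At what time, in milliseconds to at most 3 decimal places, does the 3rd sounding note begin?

note 3 onset = 4/5b = 252.632ms

1. 0.0ms @ 0 + 126.316ms (2/5)
2. 126.316ms @ 2/5 + 126.316ms (2/5)
3. 252.632ms @ 4/5 + 126.316ms (2/5)
4. 378.947ms @ 6/5 + 252.632ms (4/5)
5. 631.579ms @ 2 + 315.789ms (1)
6. 947.368ms @ 3 + 315.789ms (1)
7. 1263.158ms @ 4 + 473.684ms (3/2)
8. 1736.842ms @ 11/2 + 157.895ms (1/2)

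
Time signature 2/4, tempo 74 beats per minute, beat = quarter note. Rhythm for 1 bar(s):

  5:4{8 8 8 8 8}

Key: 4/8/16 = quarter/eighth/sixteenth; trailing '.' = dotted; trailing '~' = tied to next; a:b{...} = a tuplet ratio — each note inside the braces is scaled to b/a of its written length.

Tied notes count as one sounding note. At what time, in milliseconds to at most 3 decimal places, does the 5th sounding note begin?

note 5 onset = 8/5b = 1297.297ms

1. 0.0ms @ 0 + 324.324ms (2/5)
2. 324.324ms @ 2/5 + 324.324ms (2/5)
3. 648.649ms @ 4/5 + 324.324ms (2/5)
4. 972.973ms @ 6/5 + 324.324ms (2/5)
5. 1297.297ms @ 8/5 + 324.324ms (2/5)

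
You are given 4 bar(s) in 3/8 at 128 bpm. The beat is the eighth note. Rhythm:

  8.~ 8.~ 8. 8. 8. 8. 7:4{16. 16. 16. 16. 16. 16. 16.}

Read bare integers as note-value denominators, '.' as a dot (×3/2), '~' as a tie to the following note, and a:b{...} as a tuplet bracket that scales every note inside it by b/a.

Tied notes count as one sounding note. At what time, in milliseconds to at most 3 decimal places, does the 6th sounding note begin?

1. 0.0ms @ 0 + 2109.375ms (9/2)
2. 2109.375ms @ 9/2 + 703.125ms (3/2)
3. 2812.5ms @ 6 + 703.125ms (3/2)
4. 3515.625ms @ 15/2 + 703.125ms (3/2)
5. 4218.75ms @ 9 + 200.893ms (3/7)
6. 4419.643ms @ 66/7 + 200.893ms (3/7)
7. 4620.536ms @ 69/7 + 200.893ms (3/7)
8. 4821.429ms @ 72/7 + 200.893ms (3/7)
9. 5022.321ms @ 75/7 + 200.893ms (3/7)
10. 5223.214ms @ 78/7 + 200.893ms (3/7)
11. 5424.107ms @ 81/7 + 200.893ms (3/7)

note 6 onset = 66/7b = 4419.643ms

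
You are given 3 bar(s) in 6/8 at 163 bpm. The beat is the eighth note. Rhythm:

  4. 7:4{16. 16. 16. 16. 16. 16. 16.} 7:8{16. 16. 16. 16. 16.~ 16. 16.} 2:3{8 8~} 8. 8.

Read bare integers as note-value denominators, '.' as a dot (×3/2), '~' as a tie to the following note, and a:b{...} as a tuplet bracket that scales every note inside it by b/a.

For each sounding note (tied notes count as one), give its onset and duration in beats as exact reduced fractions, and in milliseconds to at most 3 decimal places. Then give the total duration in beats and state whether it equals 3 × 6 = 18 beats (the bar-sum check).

1) 0.0ms=0b +1104.294ms=3b
2) 1104.294ms=3b +157.756ms=3/7b
3) 1262.051ms=24/7b +157.756ms=3/7b
4) 1419.807ms=27/7b +157.756ms=3/7b
5) 1577.564ms=30/7b +157.756ms=3/7b
6) 1735.32ms=33/7b +157.756ms=3/7b
7) 1893.076ms=36/7b +157.756ms=3/7b
8) 2050.833ms=39/7b +157.756ms=3/7b
9) 2208.589ms=6b +315.513ms=6/7b
10) 2524.102ms=48/7b +315.513ms=6/7b
11) 2839.614ms=54/7b +315.513ms=6/7b
12) 3155.127ms=60/7b +315.513ms=6/7b
13) 3470.64ms=66/7b +631.025ms=12/7b
14) 4101.665ms=78/7b +315.513ms=6/7b
15) 4417.178ms=12b +552.147ms=3/2b
16) 4969.325ms=27/2b +1104.294ms=3b
17) 6073.62ms=33/2b +552.147ms=3/2b
Σ=18b of 18 (163bpm 6/8) — PASS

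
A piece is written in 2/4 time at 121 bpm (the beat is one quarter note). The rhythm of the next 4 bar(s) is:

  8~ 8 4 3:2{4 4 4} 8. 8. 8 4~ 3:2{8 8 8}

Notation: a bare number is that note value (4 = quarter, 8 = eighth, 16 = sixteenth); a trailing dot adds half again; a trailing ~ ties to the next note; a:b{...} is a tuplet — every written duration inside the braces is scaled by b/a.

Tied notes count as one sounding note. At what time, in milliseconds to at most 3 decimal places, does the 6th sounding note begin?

1. 0.0ms @ 0 + 495.868ms (1)
2. 495.868ms @ 1 + 495.868ms (1)
3. 991.736ms @ 2 + 330.579ms (2/3)
4. 1322.314ms @ 8/3 + 330.579ms (2/3)
5. 1652.893ms @ 10/3 + 330.579ms (2/3)
6. 1983.471ms @ 4 + 371.901ms (3/4)
7. 2355.372ms @ 19/4 + 371.901ms (3/4)
8. 2727.273ms @ 11/2 + 247.934ms (1/2)
9. 2975.207ms @ 6 + 661.157ms (4/3)
10. 3636.364ms @ 22/3 + 165.289ms (1/3)
11. 3801.653ms @ 23/3 + 165.289ms (1/3)

note 6 onset = 4b = 1983.471ms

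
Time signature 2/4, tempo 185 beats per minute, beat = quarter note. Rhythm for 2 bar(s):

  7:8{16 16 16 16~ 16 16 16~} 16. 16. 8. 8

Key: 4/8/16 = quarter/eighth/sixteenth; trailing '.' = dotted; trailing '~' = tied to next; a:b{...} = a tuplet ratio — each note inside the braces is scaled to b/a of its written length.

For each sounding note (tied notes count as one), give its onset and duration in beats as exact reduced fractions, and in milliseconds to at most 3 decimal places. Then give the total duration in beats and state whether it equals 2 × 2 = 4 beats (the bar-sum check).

1) 0.0ms=0b +92.664ms=2/7b
2) 92.664ms=2/7b +92.664ms=2/7b
3) 185.328ms=4/7b +92.664ms=2/7b
4) 277.992ms=6/7b +185.328ms=4/7b
5) 463.32ms=10/7b +92.664ms=2/7b
6) 555.985ms=12/7b +214.286ms=37/56b
7) 770.27ms=19/8b +121.622ms=3/8b
8) 891.892ms=11/4b +243.243ms=3/4b
9) 1135.135ms=7/2b +162.162ms=1/2b
Σ=4b of 4 (185bpm 2/4) — PASS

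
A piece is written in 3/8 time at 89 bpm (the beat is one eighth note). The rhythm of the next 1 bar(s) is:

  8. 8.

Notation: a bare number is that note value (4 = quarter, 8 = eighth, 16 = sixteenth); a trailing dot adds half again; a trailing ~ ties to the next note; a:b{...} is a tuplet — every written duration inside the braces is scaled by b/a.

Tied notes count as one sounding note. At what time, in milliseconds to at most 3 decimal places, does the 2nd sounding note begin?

note 2 onset = 3/2b = 1011.236ms

1. 0.0ms @ 0 + 1011.236ms (3/2)
2. 1011.236ms @ 3/2 + 1011.236ms (3/2)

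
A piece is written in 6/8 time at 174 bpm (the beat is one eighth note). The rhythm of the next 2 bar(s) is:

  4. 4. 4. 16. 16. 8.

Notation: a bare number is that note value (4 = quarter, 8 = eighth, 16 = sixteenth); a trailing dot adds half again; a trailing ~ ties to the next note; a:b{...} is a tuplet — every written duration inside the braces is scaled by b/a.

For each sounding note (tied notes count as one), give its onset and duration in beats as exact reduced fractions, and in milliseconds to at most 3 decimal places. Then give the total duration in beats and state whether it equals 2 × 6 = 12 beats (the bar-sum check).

1) 0.0ms=0b +1034.483ms=3b
2) 1034.483ms=3b +1034.483ms=3b
3) 2068.966ms=6b +1034.483ms=3b
4) 3103.448ms=9b +258.621ms=3/4b
5) 3362.069ms=39/4b +258.621ms=3/4b
6) 3620.69ms=21/2b +517.241ms=3/2b
Σ=12b of 12 (174bpm 6/8) — PASS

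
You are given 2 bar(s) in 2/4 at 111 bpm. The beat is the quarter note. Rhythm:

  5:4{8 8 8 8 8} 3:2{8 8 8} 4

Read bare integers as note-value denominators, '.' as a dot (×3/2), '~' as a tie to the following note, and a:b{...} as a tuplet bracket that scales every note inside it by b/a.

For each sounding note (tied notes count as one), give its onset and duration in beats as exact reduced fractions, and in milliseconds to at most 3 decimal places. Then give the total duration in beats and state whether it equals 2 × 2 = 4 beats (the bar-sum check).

1) 0.0ms=0b +216.216ms=2/5b
2) 216.216ms=2/5b +216.216ms=2/5b
3) 432.432ms=4/5b +216.216ms=2/5b
4) 648.649ms=6/5b +216.216ms=2/5b
5) 864.865ms=8/5b +216.216ms=2/5b
6) 1081.081ms=2b +180.18ms=1/3b
7) 1261.261ms=7/3b +180.18ms=1/3b
8) 1441.441ms=8/3b +180.18ms=1/3b
9) 1621.622ms=3b +540.541ms=1b
Σ=4b of 4 (111bpm 2/4) — PASS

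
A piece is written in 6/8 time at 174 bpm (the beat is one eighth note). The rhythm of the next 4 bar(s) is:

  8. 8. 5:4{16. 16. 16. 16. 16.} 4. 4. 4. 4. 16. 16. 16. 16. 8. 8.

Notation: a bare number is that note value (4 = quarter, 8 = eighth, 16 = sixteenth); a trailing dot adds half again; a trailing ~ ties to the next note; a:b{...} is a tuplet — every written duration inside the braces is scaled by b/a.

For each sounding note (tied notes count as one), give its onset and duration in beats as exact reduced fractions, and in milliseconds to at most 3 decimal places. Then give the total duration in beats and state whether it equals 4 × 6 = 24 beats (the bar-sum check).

1) 0.0ms=0b +517.241ms=3/2b
2) 517.241ms=3/2b +517.241ms=3/2b
3) 1034.483ms=3b +206.897ms=3/5b
4) 1241.379ms=18/5b +206.897ms=3/5b
5) 1448.276ms=21/5b +206.897ms=3/5b
6) 1655.172ms=24/5b +206.897ms=3/5b
7) 1862.069ms=27/5b +206.897ms=3/5b
8) 2068.966ms=6b +1034.483ms=3b
9) 3103.448ms=9b +1034.483ms=3b
10) 4137.931ms=12b +1034.483ms=3b
11) 5172.414ms=15b +1034.483ms=3b
12) 6206.897ms=18b +258.621ms=3/4b
13) 6465.517ms=75/4b +258.621ms=3/4b
14) 6724.138ms=39/2b +258.621ms=3/4b
15) 6982.759ms=81/4b +258.621ms=3/4b
16) 7241.379ms=21b +517.241ms=3/2b
17) 7758.621ms=45/2b +517.241ms=3/2b
Σ=24b of 24 (174bpm 6/8) — PASS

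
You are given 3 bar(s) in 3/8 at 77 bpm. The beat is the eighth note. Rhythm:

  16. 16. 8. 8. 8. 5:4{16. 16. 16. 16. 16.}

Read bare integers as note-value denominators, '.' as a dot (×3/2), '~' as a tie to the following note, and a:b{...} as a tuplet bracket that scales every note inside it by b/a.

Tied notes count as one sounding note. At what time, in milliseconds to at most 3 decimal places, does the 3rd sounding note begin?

note 3 onset = 3/2b = 1168.831ms

1. 0.0ms @ 0 + 584.416ms (3/4)
2. 584.416ms @ 3/4 + 584.416ms (3/4)
3. 1168.831ms @ 3/2 + 1168.831ms (3/2)
4. 2337.662ms @ 3 + 1168.831ms (3/2)
5. 3506.494ms @ 9/2 + 1168.831ms (3/2)
6. 4675.325ms @ 6 + 467.532ms (3/5)
7. 5142.857ms @ 33/5 + 467.532ms (3/5)
8. 5610.39ms @ 36/5 + 467.532ms (3/5)
9. 6077.922ms @ 39/5 + 467.532ms (3/5)
10. 6545.455ms @ 42/5 + 467.532ms (3/5)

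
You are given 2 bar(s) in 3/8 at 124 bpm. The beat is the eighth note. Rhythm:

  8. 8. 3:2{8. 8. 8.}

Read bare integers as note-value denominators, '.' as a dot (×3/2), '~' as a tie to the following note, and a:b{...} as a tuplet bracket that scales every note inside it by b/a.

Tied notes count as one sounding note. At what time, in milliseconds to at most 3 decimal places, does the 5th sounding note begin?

1. 0.0ms @ 0 + 725.806ms (3/2)
2. 725.806ms @ 3/2 + 725.806ms (3/2)
3. 1451.613ms @ 3 + 483.871ms (1)
4. 1935.484ms @ 4 + 483.871ms (1)
5. 2419.355ms @ 5 + 483.871ms (1)

note 5 onset = 5b = 2419.355ms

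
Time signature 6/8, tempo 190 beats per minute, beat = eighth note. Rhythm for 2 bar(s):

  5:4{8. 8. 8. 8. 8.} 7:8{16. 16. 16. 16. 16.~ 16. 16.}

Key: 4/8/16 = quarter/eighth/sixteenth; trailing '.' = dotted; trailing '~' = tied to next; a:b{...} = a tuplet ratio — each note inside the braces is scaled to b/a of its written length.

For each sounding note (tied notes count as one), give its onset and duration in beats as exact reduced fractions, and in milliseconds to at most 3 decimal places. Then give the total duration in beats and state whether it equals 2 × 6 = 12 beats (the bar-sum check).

1) 0.0ms=0b +378.947ms=6/5b
2) 378.947ms=6/5b +378.947ms=6/5b
3) 757.895ms=12/5b +378.947ms=6/5b
4) 1136.842ms=18/5b +378.947ms=6/5b
5) 1515.789ms=24/5b +378.947ms=6/5b
6) 1894.737ms=6b +270.677ms=6/7b
7) 2165.414ms=48/7b +270.677ms=6/7b
8) 2436.09ms=54/7b +270.677ms=6/7b
9) 2706.767ms=60/7b +270.677ms=6/7b
10) 2977.444ms=66/7b +541.353ms=12/7b
11) 3518.797ms=78/7b +270.677ms=6/7b
Σ=12b of 12 (190bpm 6/8) — PASS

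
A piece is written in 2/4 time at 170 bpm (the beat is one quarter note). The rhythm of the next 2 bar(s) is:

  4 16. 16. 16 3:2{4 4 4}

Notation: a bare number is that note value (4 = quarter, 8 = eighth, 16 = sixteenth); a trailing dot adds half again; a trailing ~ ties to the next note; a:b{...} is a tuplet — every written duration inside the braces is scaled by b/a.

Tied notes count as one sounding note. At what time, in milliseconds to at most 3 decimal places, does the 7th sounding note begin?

1. 0.0ms @ 0 + 352.941ms (1)
2. 352.941ms @ 1 + 132.353ms (3/8)
3. 485.294ms @ 11/8 + 132.353ms (3/8)
4. 617.647ms @ 7/4 + 88.235ms (1/4)
5. 705.882ms @ 2 + 235.294ms (2/3)
6. 941.176ms @ 8/3 + 235.294ms (2/3)
7. 1176.471ms @ 10/3 + 235.294ms (2/3)

note 7 onset = 10/3b = 1176.471ms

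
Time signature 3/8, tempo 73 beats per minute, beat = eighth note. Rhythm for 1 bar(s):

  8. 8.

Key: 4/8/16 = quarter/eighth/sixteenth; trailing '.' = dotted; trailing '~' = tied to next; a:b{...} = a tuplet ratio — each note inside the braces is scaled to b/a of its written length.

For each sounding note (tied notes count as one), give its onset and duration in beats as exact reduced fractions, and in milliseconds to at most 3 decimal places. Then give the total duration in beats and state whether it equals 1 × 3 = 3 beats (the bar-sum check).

1) 0.0ms=0b +1232.877ms=3/2b
2) 1232.877ms=3/2b +1232.877ms=3/2b
Σ=3b of 3 (73bpm 3/8) — PASS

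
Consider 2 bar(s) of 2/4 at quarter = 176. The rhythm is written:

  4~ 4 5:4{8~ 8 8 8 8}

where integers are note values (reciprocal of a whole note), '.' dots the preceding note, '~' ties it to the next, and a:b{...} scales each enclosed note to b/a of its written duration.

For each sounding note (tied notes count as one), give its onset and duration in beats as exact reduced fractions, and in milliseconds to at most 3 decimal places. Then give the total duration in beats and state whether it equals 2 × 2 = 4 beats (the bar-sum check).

1) 0.0ms=0b +681.818ms=2b
2) 681.818ms=2b +272.727ms=4/5b
3) 954.545ms=14/5b +136.364ms=2/5b
4) 1090.909ms=16/5b +136.364ms=2/5b
5) 1227.273ms=18/5b +136.364ms=2/5b
Σ=4b of 4 (176bpm 2/4) — PASS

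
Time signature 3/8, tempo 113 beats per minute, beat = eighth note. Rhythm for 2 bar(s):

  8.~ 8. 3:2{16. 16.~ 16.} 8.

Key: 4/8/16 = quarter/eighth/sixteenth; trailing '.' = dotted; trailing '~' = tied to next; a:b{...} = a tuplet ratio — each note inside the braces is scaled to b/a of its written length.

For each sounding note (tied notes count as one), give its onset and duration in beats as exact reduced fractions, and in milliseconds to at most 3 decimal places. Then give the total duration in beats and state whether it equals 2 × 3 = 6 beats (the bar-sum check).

1) 0.0ms=0b +1592.92ms=3b
2) 1592.92ms=3b +265.487ms=1/2b
3) 1858.407ms=7/2b +530.973ms=1b
4) 2389.381ms=9/2b +796.46ms=3/2b
Σ=6b of 6 (113bpm 3/8) — PASS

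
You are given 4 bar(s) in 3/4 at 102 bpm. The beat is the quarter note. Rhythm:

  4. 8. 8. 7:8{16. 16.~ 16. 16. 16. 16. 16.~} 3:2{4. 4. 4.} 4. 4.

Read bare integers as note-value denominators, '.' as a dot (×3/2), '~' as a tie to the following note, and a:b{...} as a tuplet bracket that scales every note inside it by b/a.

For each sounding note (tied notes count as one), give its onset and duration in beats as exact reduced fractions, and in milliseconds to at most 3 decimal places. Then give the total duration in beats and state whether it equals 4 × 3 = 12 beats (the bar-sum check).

1) 0.0ms=0b +882.353ms=3/2b
2) 882.353ms=3/2b +441.176ms=3/4b
3) 1323.529ms=9/4b +441.176ms=3/4b
4) 1764.706ms=3b +252.101ms=3/7b
5) 2016.807ms=24/7b +504.202ms=6/7b
6) 2521.008ms=30/7b +252.101ms=3/7b
7) 2773.109ms=33/7b +252.101ms=3/7b
8) 3025.21ms=36/7b +252.101ms=3/7b
9) 3277.311ms=39/7b +840.336ms=10/7b
10) 4117.647ms=7b +588.235ms=1b
11) 4705.882ms=8b +588.235ms=1b
12) 5294.118ms=9b +882.353ms=3/2b
13) 6176.471ms=21/2b +882.353ms=3/2b
Σ=12b of 12 (102bpm 3/4) — PASS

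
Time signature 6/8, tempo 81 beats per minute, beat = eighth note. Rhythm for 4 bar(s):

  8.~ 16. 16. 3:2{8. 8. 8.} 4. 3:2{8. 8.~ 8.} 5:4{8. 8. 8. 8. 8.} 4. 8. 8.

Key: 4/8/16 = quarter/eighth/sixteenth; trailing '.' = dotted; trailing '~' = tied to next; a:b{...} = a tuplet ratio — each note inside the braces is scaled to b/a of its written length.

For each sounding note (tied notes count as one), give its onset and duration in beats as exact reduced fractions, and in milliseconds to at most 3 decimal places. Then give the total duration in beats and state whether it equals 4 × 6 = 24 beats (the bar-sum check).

1) 0.0ms=0b +1666.667ms=9/4b
2) 1666.667ms=9/4b +555.556ms=3/4b
3) 2222.222ms=3b +740.741ms=1b
4) 2962.963ms=4b +740.741ms=1b
5) 3703.704ms=5b +740.741ms=1b
6) 4444.444ms=6b +2222.222ms=3b
7) 6666.667ms=9b +740.741ms=1b
8) 7407.407ms=10b +1481.481ms=2b
9) 8888.889ms=12b +888.889ms=6/5b
10) 9777.778ms=66/5b +888.889ms=6/5b
11) 10666.667ms=72/5b +888.889ms=6/5b
12) 11555.556ms=78/5b +888.889ms=6/5b
13) 12444.444ms=84/5b +888.889ms=6/5b
14) 13333.333ms=18b +2222.222ms=3b
15) 15555.556ms=21b +1111.111ms=3/2b
16) 16666.667ms=45/2b +1111.111ms=3/2b
Σ=24b of 24 (81bpm 6/8) — PASS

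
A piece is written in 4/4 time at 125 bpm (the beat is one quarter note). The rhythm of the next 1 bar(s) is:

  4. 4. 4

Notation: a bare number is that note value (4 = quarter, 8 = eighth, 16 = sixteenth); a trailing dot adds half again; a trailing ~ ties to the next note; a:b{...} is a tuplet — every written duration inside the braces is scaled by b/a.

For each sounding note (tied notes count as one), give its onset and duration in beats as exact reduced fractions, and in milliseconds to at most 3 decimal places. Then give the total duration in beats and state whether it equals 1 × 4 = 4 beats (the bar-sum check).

1) 0.0ms=0b +720.0ms=3/2b
2) 720.0ms=3/2b +720.0ms=3/2b
3) 1440.0ms=3b +480.0ms=1b
Σ=4b of 4 (125bpm 4/4) — PASS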